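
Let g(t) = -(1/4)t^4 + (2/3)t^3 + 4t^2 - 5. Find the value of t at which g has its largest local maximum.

g'(t) = -t^3 + 2t^2 + 8t. Setting g'(t) = 0 gives t ∈ {-2, 0, 4}.
Second-derivative test with g''(t) = -3t^2 + 4t + 8: g''(-2) = -12 < 0 ⇒ local maximum; g''(0) = 8 > 0 ⇒ local minimum; g''(4) = -24 < 0 ⇒ local maximum.
The largest local maximum is g(4) = 113/3.

4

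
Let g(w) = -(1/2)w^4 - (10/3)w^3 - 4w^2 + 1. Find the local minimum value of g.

g'(w) = -2w^3 - 10w^2 - 8w = 0 at w = -4, -1, 0.
Second-derivative test with g''(w) = -6w^2 - 20w - 8: g''(-4) = -24 < 0 ⇒ local maximum; g''(-1) = 6 > 0 ⇒ local minimum; g''(0) = -8 < 0 ⇒ local maximum.
Thus g has its local minimum at w = -1, with value -1/6.

-1/6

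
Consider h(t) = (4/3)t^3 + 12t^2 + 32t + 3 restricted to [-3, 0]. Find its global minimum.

-71/3

The derivative is 4t^2 + 24t + 32, whose only zero in [-3, 0] is t = -2.
Evaluating at the critical points and endpoints: h(-3) = -21,  h(-2) = -71/3,  h(0) = 3.
The minimum over the interval is -71/3, attained at t = -2.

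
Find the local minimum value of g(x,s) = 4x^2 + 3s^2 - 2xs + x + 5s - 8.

-465/44

∂g/∂x = 8x - 2s + 1 = 0 and ∂g/∂s = -2x + 6s + 5 = 0, so (x, s) = (-4/11, -21/22).
The Hessian has g_{xx} = 8, g_{ss} = 6, g_{xs} = -2, giving D = 44 > 0 with g_{xx} > 0, so the point is a local minimum.
g(-4/11, -21/22) = -465/44.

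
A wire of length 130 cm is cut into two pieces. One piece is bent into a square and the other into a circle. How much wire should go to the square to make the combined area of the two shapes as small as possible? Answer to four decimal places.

Let x be the length used for the square. Square side x/4; circle radius (130−x)/(2π).
A(x) = (x/4)² + π·((130−x)/(2π))² = x²/16 + (130−x)²/(4π) for 0 ≤ x ≤ 130. A'(x) = x/8 − (130−x)/(2π) = 0 gives x = 4·130/(π+4) ≈ 72.8129.
A'' = 1/8 + 1/(2π) > 0, so this gives the minimum combined area; x ≈ 72.8129 cm to the square.

72.8129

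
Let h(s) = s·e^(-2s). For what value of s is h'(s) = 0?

1/2

Differentiating with the product rule gives h'(s) = (-2s + 1)·e^(-2s). Since e^(-2s) > 0, the only critical point is s = 1/2.
h''(1/2) has the same sign as -2 < 0, so this is a local maximum.
h(1/2) = (1/2)·e^(-1) ≈ 0.1839.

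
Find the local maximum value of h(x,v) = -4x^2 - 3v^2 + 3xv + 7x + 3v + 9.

199/13

∂h/∂x = -8x + 3v + 7 = 0 and ∂h/∂v = 3x - 6v + 3 = 0, so (x, v) = (17/13, 15/13).
The Hessian has h_{xx} = -8, h_{vv} = -6, h_{xv} = 3, giving D = 39 > 0 with h_{xx} < 0, so the point is a local maximum.
h(17/13, 15/13) = 199/13.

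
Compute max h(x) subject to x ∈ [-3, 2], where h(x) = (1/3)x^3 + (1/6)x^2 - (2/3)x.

2

Differentiating, h'(x) = x^2 + (1/3)x - 2/3; which vanishes at x = -1 and x = 2/3.
Compare values at every candidate in [-3, 2]: h(-3) = -11/2,  h(-1) = 1/2,  h(2/3) = -22/81,  h(2) = 2.
Hence the absolute maximum is 2 at x = 2.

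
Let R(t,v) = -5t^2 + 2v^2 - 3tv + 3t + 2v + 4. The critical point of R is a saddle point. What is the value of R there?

212/49

∂R/∂t = -10t - 3v + 3 = 0 and ∂R/∂v = -3t + 4v + 2 = 0, so (t, v) = (18/49, -11/49).
The Hessian has R_{tt} = -10, R_{vv} = 4, R_{tv} = -3, giving D = -49 < 0, so the point is a saddle point.
R(18/49, -11/49) = 212/49.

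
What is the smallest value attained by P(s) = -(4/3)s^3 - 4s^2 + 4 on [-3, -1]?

-4/3

P'(s) = -4s^2 - 8s, whose only zero in [-3, -1] is s = -2.
Compare values at every candidate in [-3, -1]: P(-3) = 4, P(-2) = -4/3, P(-1) = 4/3.
Hence the absolute minimum is -4/3 at s = -2.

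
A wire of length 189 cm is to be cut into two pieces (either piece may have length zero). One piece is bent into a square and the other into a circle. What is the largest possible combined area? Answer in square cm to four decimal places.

2842.5869

Let x be the length used for the square. Square side x/4; circle radius (189−x)/(2π).
A(x) = (x/4)² + π·((189−x)/(2π))² = x²/16 + (189−x)²/(4π) for 0 ≤ x ≤ 189. A'(x) = x/8 − (189−x)/(2π) = 0 gives x = 4·189/(π+4) ≈ 105.8587.
A'' > 0, so the interior critical point is a minimum; the maximum is at an endpoint. A(0) = 2842.5869 and A(189) = 2232.5625, so the largest area is 2842.5869.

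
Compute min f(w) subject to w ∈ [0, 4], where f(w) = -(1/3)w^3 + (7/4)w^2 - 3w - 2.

-22/3

Differentiating, f'(w) = -w^2 + (7/2)w - 3; which vanishes at w = 3/2 and w = 2.
Candidates: f(0) = -2, f(3/2) = -59/16, f(2) = -11/3, f(4) = -22/3.
Hence the absolute minimum is -22/3 at w = 4.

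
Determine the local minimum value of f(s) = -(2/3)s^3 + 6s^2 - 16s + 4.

Critical points: f'(s) = -2s^2 + 12s - 16 vanishes at s = 2, 4.
Second-derivative test with f''(s) = -4s + 12: f''(2) = 4 > 0 ⇒ local minimum; f''(4) = -4 < 0 ⇒ local maximum.
The local minimum is f(2) = -28/3.

-28/3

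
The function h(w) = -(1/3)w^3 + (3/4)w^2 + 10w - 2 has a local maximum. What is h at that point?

86/3

h'(w) = -w^2 + (3/2)w + 10 = 0 at w = -5/2, 4.
Since h''(w) = -2w + 3/2, we get h''(-5/2) = 13/2 > 0 ⇒ local minimum; h''(4) = -13/2 < 0 ⇒ local maximum.
So the local maximum value is h(4) = 86/3.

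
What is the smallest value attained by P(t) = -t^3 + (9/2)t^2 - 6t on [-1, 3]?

-9/2

The derivative is -3t^2 + 9t - 6, which vanishes at t = 1 and t = 2.
Candidates: P(-1) = 23/2; P(1) = -5/2; P(2) = -2; P(3) = -9/2.
The minimum over the interval is -9/2, attained at t = 3.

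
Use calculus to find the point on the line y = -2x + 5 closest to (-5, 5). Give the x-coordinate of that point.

Minimize D(x)^2 = (x + 5)^2 + (-2x)^2.
d/dx[D^2] = 2(x + 5) + 2·(-2)·(-2x) = 0 ⇒ x = -1.
Then y = 7 and the distance is √(20) ≈ 4.4721.

-1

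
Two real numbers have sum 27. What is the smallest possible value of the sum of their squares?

With a + b = 27, a^2 + b^2 = a^2 + (27 − a)^2.
The derivative 2a − 2(27 − a) = 4a − 54 vanishes at a = 27/2; second derivative 4 > 0, a minimum.
The minimum is 2·(27/2)^2 = 729/2.

729/2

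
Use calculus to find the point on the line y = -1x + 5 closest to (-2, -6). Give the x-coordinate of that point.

9/2

Minimize D(x)^2 = (x + 2)^2 + (-x + 11)^2.
d/dx[D^2] = 2(x + 2) + 2·(-1)·(-x + 11) = 0 ⇒ x = 9/2.
Then y = 1/2 and the distance is √(169/2) ≈ 9.1924.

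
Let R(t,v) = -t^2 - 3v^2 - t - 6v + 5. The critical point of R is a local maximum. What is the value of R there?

33/4

∂R/∂t = -2t - 1 = 0 and ∂R/∂v = -6v - 6 = 0, so (t, v) = (-1/2, -1).
The Hessian has R_{tt} = -2, R_{vv} = -6, R_{tv} = 0, giving D = 12 > 0 with R_{tt} < 0, so the point is a local maximum.
R(-1/2, -1) = 33/4.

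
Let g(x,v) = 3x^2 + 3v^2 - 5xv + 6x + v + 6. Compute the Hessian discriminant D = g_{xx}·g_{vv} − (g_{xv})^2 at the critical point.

11

∂g/∂x = 6x - 5v + 6 = 0 and ∂g/∂v = -5x + 6v + 1 = 0, so (x, v) = (-41/11, -36/11).
The Hessian has g_{xx} = 6, g_{vv} = 6, g_{xv} = -5, giving D = 11 > 0 with g_{xx} > 0, so the point is a local minimum.
D = (6)·(6) − (-5)^2 = 11.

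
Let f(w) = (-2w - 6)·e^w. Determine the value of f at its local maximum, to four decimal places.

0.0366

Differentiating with the product rule gives f'(w) = (-2w - 8)·e^w. Since e^w > 0, the only critical point is w = -4.
f''(-4) has the same sign as -2 < 0, so this is a local maximum.
f(-4) = (2)·e^(-4) ≈ 0.0366.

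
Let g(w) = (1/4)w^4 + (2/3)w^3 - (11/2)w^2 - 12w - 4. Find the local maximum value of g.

25/12

g'(w) = w^3 + 2w^2 - 11w - 12 = 0 at w = -4, -1, 3.
g''(w) = 3w^2 + 4w - 11. g''(-4) = 21 > 0 ⇒ local minimum; g''(-1) = -12 < 0 ⇒ local maximum; g''(3) = 28 > 0 ⇒ local minimum.
Thus g has its local maximum at w = -1, with value 25/12.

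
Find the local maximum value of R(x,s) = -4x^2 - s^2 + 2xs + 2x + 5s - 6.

∂R/∂x = -8x + 2s + 2 = 0 and ∂R/∂s = 2x - 2s + 5 = 0, so (x, s) = (7/6, 11/3).
The Hessian has R_{xx} = -8, R_{ss} = -2, R_{xs} = 2, giving D = 12 > 0 with R_{xx} < 0, so the point is a local maximum.
R(7/6, 11/3) = 13/3.

13/3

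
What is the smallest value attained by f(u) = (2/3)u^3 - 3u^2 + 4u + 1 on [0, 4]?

1

f'(u) = 2u^2 - 6u + 4, which vanishes at u = 1 and u = 2.
Compare values at every candidate in [0, 4]: f(0) = 1; f(1) = 8/3; f(2) = 7/3; f(4) = 35/3.
So the minimum is f(0) = 1.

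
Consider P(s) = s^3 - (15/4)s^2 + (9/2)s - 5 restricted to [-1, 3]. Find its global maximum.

7/4

P'(s) = 3s^2 - (15/2)s + 9/2, which vanishes at s = 1 and s = 3/2.
Candidates: P(-1) = -57/4; P(1) = -13/4; P(3/2) = -53/16; P(3) = 7/4.
Hence the absolute maximum is 7/4 at s = 3.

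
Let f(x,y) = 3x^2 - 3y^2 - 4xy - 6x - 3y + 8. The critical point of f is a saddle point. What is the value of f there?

∂f/∂x = 6x - 4y - 6 = 0 and ∂f/∂y = -4x - 6y - 3 = 0, so (x, y) = (6/13, -21/26).
The Hessian has f_{xx} = 6, f_{yy} = -6, f_{xy} = -4, giving D = -52 < 0, so the point is a saddle point.
f(6/13, -21/26) = 407/52.

407/52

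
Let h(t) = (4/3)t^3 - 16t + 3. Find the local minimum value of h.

-55/3

h'(t) = 4t^2 - 16 = 0 at t = -2, 2.
Second-derivative test with h''(t) = 8t: h''(-2) = -16 < 0 ⇒ local maximum; h''(2) = 16 > 0 ⇒ local minimum.
So the local minimum value is h(2) = -55/3.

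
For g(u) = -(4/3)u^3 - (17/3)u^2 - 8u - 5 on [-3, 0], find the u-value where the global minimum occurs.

Differentiating, g'(u) = -4u^2 - (34/3)u - 8; which vanishes at u = -3/2 and u = -4/3.
Evaluating at the critical points and endpoints: g(-3) = 4; g(-3/2) = -5/4; g(-4/3) = -101/81; g(0) = -5.
The minimum over the interval is -5, attained at u = 0.

0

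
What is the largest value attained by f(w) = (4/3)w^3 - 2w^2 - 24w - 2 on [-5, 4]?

82/3

f'(w) = 4w^2 - 4w - 24, which vanishes at w = -2 and w = 3.
Compare values at every candidate in [-5, 4]: f(-5) = -296/3, f(-2) = 82/3, f(3) = -56, f(4) = -134/3.
Hence the absolute maximum is 82/3 at w = -2.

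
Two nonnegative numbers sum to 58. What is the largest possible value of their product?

With x + y = 58, the product is P(x) = x(58 − x).
P'(x) = 58 − 2x = 0 gives x = 29; P'' = −2 < 0, so this is the maximum.
P = 29·29 = 841.

841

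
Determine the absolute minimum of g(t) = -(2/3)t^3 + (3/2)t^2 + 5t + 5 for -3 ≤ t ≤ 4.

13/6

The derivative is -2t^2 + 3t + 5, which vanishes at t = -1 and t = 5/2.
Compare values at every candidate in [-3, 4]: g(-3) = 43/2; g(-1) = 13/6; g(5/2) = 395/24; g(4) = 19/3.
So the minimum is g(-1) = 13/6.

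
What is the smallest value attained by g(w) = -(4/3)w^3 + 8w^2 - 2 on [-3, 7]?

The derivative is -4w^2 + 16w, which vanishes at w = 0 and w = 4.
Candidates: g(-3) = 106,  g(0) = -2,  g(4) = 122/3,  g(7) = -202/3.
Hence the absolute minimum is -202/3 at w = 7.

-202/3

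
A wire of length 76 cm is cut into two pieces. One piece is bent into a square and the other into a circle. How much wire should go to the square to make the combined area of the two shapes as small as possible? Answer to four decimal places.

Let x be the length used for the square. Square side x/4; circle radius (76−x)/(2π).
A(x) = (x/4)² + π·((76−x)/(2π))² = x²/16 + (76−x)²/(4π) for 0 ≤ x ≤ 76. A'(x) = x/8 − (76−x)/(2π) = 0 gives x = 4·76/(π+4) ≈ 42.5675.
A'' = 1/8 + 1/(2π) > 0, so this gives the minimum combined area; x ≈ 42.5675 cm to the square.

42.5675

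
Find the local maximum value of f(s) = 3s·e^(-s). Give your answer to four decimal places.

By the product rule, f'(s) = (-3s + 3)·e^(-s). Since e^(-s) > 0, the only critical point is s = 1.
f''(1) has the same sign as -3 < 0, so this is a local maximum.
f(1) = (3)·e^(-1) ≈ 1.1036.

1.1036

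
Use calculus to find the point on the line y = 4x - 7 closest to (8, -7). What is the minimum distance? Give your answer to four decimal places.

7.7611

Minimize D(x)^2 = (x - 8)^2 + (4x)^2.
d/dx[D^2] = 2(x - 8) + 2·4·(4x) = 0 ⇒ x = 8/17.
Then y = -87/17 and the distance is √(1024/17) ≈ 7.7611.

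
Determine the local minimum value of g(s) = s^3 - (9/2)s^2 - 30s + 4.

-267/2

g'(s) = 3s^2 - 9s - 30 = 0 at s = -2, 5.
Since g''(s) = 6s - 9, we get g''(-2) = -21 < 0 ⇒ local maximum; g''(5) = 21 > 0 ⇒ local minimum.
The local minimum is g(5) = -267/2.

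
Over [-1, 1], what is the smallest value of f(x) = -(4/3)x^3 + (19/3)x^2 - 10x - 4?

Differentiating, f'(x) = -4x^2 + (38/3)x - 10; which has no zeros in [-1, 1].
Compare values at every candidate in [-1, 1]: f(-1) = 41/3; f(1) = -9.
Hence the absolute minimum is -9 at x = 1.

-9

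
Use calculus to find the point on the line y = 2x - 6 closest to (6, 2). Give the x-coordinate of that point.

22/5

Minimize D(x)^2 = (x - 6)^2 + (2x - 8)^2.
d/dx[D^2] = 2(x - 6) + 2·2·(2x - 8) = 0 ⇒ x = 22/5.
Then y = 14/5 and the distance is √(16/5) ≈ 1.7889.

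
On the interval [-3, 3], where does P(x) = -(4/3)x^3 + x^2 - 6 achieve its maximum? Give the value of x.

P'(x) = -4x^2 + 2x, which vanishes at x = 0 and x = 1/2.
Candidates: P(-3) = 39, P(0) = -6, P(1/2) = -71/12, P(3) = -33.
The maximum over the interval is 39, attained at x = -3.

-3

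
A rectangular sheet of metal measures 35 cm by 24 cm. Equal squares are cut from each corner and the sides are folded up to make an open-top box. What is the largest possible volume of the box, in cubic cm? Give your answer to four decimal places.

With cut size x, the volume is V(x) = x(35 − 2x)(24 − 2x) for 0 < x < 12.
V'(x) = 12x^2 − 236x + 840. Setting V'(x) = 0 gives x ≈ 4.6667 (the root in (0, 12)).
V''(x) = 24x − 236 is negative there, so this is the maximum; V ≈ 1756.7407.

1756.7407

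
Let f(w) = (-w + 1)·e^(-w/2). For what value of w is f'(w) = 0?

3

By the product rule, f'(w) = ((1/2)w - 3/2)·e^(-w/2). Since e^(-w/2) > 0, the only critical point is w = 3.
f''(3) has the same sign as 1/2 > 0, so this is a local minimum.
f(3) = (-2)·e^(-3/2) ≈ -0.4463.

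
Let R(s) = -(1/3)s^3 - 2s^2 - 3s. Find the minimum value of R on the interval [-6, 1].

-16/3

Differentiating, R'(s) = -s^2 - 4s - 3; which vanishes at s = -3 and s = -1.
Candidates: R(-6) = 18; R(-3) = 0; R(-1) = 4/3; R(1) = -16/3.
The minimum over the interval is -16/3, attained at s = 1.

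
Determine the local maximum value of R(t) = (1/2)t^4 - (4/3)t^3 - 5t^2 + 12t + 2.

49/6

Critical points: R'(t) = 2t^3 - 4t^2 - 10t + 12 vanishes at t = -2, 1, 3.
R''(t) = 6t^2 - 8t - 10. R''(-2) = 30 > 0 ⇒ local minimum; R''(1) = -12 < 0 ⇒ local maximum; R''(3) = 20 > 0 ⇒ local minimum.
Thus R has its local maximum at t = 1, with value 49/6.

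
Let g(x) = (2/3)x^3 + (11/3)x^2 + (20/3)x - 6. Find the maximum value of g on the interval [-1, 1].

g'(x) = 2x^2 + (22/3)x + 20/3, which has no zeros in [-1, 1].
Candidates: g(-1) = -29/3, g(1) = 5.
So the maximum is g(1) = 5.

5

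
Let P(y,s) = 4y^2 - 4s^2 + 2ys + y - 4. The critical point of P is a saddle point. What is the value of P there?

∂P/∂y = 8y + 2s + 1 = 0 and ∂P/∂s = 2y - 8s = 0, so (y, s) = (-2/17, -1/34).
The Hessian has P_{yy} = 8, P_{ss} = -8, P_{ys} = 2, giving D = -68 < 0, so the point is a saddle point.
P(-2/17, -1/34) = -69/17.

-69/17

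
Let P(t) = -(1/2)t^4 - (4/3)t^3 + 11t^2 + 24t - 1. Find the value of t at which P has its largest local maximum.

Critical points: P'(t) = -2t^3 - 4t^2 + 22t + 24 vanishes at t = -4, -1, 3.
Second-derivative test with P''(t) = -6t^2 - 8t + 22: P''(-4) = -42 < 0 ⇒ local maximum; P''(-1) = 24 > 0 ⇒ local minimum; P''(3) = -56 < 0 ⇒ local maximum.
Thus P has its largest local maximum at t = 3, with value 187/2.

3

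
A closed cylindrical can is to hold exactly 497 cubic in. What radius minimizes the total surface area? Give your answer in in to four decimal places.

With radius r and height h, πr²h = 497 so h = 497/(πr²), and S(r) = 2πr² + 2πrh = 2πr² + 2·497/r.
S'(r) = 4πr − 2·497/r² = 0 ⇒ r³ = 497/(2π), so r ≈ 4.2927 and h = 2r ≈ 8.5853.
S''(r) = 4π + 4·497/r³ > 0, so this is the minimum; S ≈ 347.3379.

4.2927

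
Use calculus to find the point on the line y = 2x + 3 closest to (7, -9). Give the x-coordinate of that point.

-17/5

Minimize D(x)^2 = (x - 7)^2 + (2x + 12)^2.
d/dx[D^2] = 2(x - 7) + 2·2·(2x + 12) = 0 ⇒ x = -17/5.
Then y = -19/5 and the distance is √(676/5) ≈ 11.6276.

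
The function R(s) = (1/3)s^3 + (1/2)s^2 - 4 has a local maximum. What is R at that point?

R'(s) = s^2 + s. Setting R'(s) = 0 gives s ∈ {-1, 0}.
Second-derivative test with R''(s) = 2s + 1: R''(-1) = -1 < 0 ⇒ local maximum; R''(0) = 1 > 0 ⇒ local minimum.
Thus R has its local maximum at s = -1, with value -23/6.

-23/6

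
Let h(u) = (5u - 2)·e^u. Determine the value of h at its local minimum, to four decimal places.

-2.7441

Differentiating with the product rule gives h'(u) = (5u + 3)·e^u. Since e^u > 0, the only critical point is u = -3/5.
h''(-3/5) has the same sign as 5 > 0, so this is a local minimum.
h(-3/5) = (-5)·e^(-3/5) ≈ -2.7441.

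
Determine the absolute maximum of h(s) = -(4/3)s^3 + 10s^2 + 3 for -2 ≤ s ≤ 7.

259/3

h'(s) = -4s^2 + 20s, which vanishes at s = 0 and s = 5.
Evaluating at the critical points and endpoints: h(-2) = 161/3, h(0) = 3, h(5) = 259/3, h(7) = 107/3.
Hence the absolute maximum is 259/3 at s = 5.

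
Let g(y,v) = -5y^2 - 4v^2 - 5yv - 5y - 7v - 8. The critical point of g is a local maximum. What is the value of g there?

∂g/∂y = -10y - 5v - 5 = 0 and ∂g/∂v = -5y - 8v - 7 = 0, so (y, v) = (-1/11, -9/11).
The Hessian has g_{yy} = -10, g_{vv} = -8, g_{yv} = -5, giving D = 55 > 0 with g_{yy} < 0, so the point is a local maximum.
g(-1/11, -9/11) = -54/11.

-54/11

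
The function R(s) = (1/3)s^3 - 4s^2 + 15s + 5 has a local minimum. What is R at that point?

Critical points: R'(s) = s^2 - 8s + 15 vanishes at s = 3, 5.
Second-derivative test with R''(s) = 2s - 8: R''(3) = -2 < 0 ⇒ local maximum; R''(5) = 2 > 0 ⇒ local minimum.
The local minimum is R(5) = 65/3.

65/3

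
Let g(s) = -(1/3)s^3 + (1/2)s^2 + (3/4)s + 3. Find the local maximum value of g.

g'(s) = -s^2 + s + 3/4 = 0 at s = -1/2, 3/2.
Second-derivative test with g''(s) = -2s + 1: g''(-1/2) = 2 > 0 ⇒ local minimum; g''(3/2) = -2 < 0 ⇒ local maximum.
The local maximum is g(3/2) = 33/8.

33/8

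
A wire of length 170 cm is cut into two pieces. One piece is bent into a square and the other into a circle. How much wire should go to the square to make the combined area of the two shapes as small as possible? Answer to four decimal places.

Let x be the length used for the square. Square side x/4; circle radius (170−x)/(2π).
A(x) = (x/4)² + π·((170−x)/(2π))² = x²/16 + (170−x)²/(4π) for 0 ≤ x ≤ 170. A'(x) = x/8 − (170−x)/(2π) = 0 gives x = 4·170/(π+4) ≈ 95.2169.
A'' = 1/8 + 1/(2π) > 0, so this gives the minimum combined area; x ≈ 95.2169 cm to the square.

95.2169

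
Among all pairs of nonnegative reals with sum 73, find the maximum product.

5329/4

With x + y = 73, the product is P(x) = x(73 − x).
P'(x) = 73 − 2x = 0 gives x = 73/2; P'' = −2 < 0, so this is the maximum.
P = 73/2·73/2 = 5329/4.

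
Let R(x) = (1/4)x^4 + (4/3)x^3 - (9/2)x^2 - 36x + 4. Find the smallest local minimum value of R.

-353/4

R'(x) = x^3 + 4x^2 - 9x - 36. Setting R'(x) = 0 gives x ∈ {-4, -3, 3}.
Since R''(x) = 3x^2 + 8x - 9, we get R''(-4) = 7 > 0 ⇒ local minimum; R''(-3) = -6 < 0 ⇒ local maximum; R''(3) = 42 > 0 ⇒ local minimum.
Thus R has its smallest local minimum at x = 3, with value -353/4.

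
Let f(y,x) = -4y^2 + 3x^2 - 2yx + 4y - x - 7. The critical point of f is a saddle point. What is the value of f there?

∂f/∂y = -8y - 2x + 4 = 0 and ∂f/∂x = -2y + 6x - 1 = 0, so (y, x) = (11/26, 4/13).
The Hessian has f_{yy} = -8, f_{xx} = 6, f_{yx} = -2, giving D = -52 < 0, so the point is a saddle point.
f(11/26, 4/13) = -82/13.

-82/13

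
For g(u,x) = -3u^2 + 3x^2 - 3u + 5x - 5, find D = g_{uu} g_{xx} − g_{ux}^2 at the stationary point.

-36

∂g/∂u = -6u - 3 = 0 and ∂g/∂x = 6x + 5 = 0, so (u, x) = (-1/2, -5/6).
The Hessian has g_{uu} = -6, g_{xx} = 6, g_{ux} = 0, giving D = -36 < 0, so the point is a saddle point.
D = (-6)·(6) − (0)^2 = -36.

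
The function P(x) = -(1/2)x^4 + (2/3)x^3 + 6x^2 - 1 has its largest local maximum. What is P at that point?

61/2

Critical points: P'(x) = -2x^3 + 2x^2 + 12x vanishes at x = -2, 0, 3.
Second-derivative test with P''(x) = -6x^2 + 4x + 12: P''(-2) = -20 < 0 ⇒ local maximum; P''(0) = 12 > 0 ⇒ local minimum; P''(3) = -30 < 0 ⇒ local maximum.
The largest local maximum is P(3) = 61/2.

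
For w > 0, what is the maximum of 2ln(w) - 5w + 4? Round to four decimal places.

0.1674

h'(w) = 2/w − 5 = 0 gives w = 2/5.
h''(w) = -2/w², which is negative for w > 0, so this is a local maximum.
h(2/5) = 2·ln(2/5) - 2 + 4 ≈ 0.1674.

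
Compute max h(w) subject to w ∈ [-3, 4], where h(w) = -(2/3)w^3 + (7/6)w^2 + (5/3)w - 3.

41/2

The derivative is -2w^2 + (7/3)w + 5/3, which vanishes at w = -1/2 and w = 5/3.
Evaluating at the critical points and endpoints: h(-3) = 41/2, h(-1/2) = -83/24, h(5/3) = -11/162, h(4) = -61/3.
The maximum over the interval is 41/2, attained at w = -3.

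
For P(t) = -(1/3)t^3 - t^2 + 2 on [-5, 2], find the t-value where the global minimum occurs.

Differentiating, P'(t) = -t^2 - 2t; which vanishes at t = -2 and t = 0.
Compare values at every candidate in [-5, 2]: P(-5) = 56/3,  P(-2) = 2/3,  P(0) = 2,  P(2) = -14/3.
So the minimum is P(2) = -14/3.

2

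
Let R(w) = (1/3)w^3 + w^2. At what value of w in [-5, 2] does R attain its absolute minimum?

The derivative is w^2 + 2w, which vanishes at w = -2 and w = 0.
Candidates: R(-5) = -50/3; R(-2) = 4/3; R(0) = 0; R(2) = 20/3.
Hence the absolute minimum is -50/3 at w = -5.

-5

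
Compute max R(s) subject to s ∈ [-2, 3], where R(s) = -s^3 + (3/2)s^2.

R'(s) = -3s^2 + 3s, which vanishes at s = 0 and s = 1.
Candidates: R(-2) = 14,  R(0) = 0,  R(1) = 1/2,  R(3) = -27/2.
Hence the absolute maximum is 14 at s = -2.

14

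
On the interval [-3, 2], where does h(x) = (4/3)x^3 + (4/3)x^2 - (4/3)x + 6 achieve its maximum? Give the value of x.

The derivative is 4x^2 + (8/3)x - 4/3, which vanishes at x = -1 and x = 1/3.
Candidates: h(-3) = -14, h(-1) = 22/3, h(1/3) = 466/81, h(2) = 58/3.
Hence the absolute maximum is 58/3 at x = 2.

2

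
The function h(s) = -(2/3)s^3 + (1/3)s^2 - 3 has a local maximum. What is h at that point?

h'(s) = -2s^2 + (2/3)s = 0 at s = 0, 1/3.
Since h''(s) = -4s + 2/3, we get h''(0) = 2/3 > 0 ⇒ local minimum; h''(1/3) = -2/3 < 0 ⇒ local maximum.
So the local maximum value is h(1/3) = -242/81.

-242/81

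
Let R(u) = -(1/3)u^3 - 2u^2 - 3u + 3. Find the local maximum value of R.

R'(u) = -u^2 - 4u - 3 = 0 at u = -3, -1.
R''(u) = -2u - 4. R''(-3) = 2 > 0 ⇒ local minimum; R''(-1) = -2 < 0 ⇒ local maximum.
Thus R has its local maximum at u = -1, with value 13/3.

13/3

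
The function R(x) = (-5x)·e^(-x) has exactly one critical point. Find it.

1

By the product rule, R'(x) = (5x - 5)·e^(-x). Since e^(-x) > 0, the only critical point is x = 1.
R''(1) has the same sign as 5 > 0, so this is a local minimum.
R(1) = (-5)·e^(-1) ≈ -1.8394.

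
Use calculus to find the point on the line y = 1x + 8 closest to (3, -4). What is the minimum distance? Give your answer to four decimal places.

10.6066

Minimize D(x)^2 = (x - 3)^2 + (x + 12)^2.
d/dx[D^2] = 2(x - 3) + 2·1·(x + 12) = 0 ⇒ x = -9/2.
Then y = 7/2 and the distance is √(225/2) ≈ 10.6066.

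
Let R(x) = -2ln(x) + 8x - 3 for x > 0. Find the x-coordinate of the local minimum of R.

1/4

R'(x) = -2/x + 8 = 0 gives x = 1/4.
R''(x) = 2/x², which is positive for x > 0, so this is a local minimum.
R(1/4) = -2·ln(1/4) + 2 - 3 ≈ 1.7726.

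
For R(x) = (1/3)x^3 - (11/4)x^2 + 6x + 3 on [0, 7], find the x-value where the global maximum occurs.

Differentiating, R'(x) = x^2 - (11/2)x + 6; which vanishes at x = 3/2 and x = 4.
Evaluating at the critical points and endpoints: R(0) = 3; R(3/2) = 111/16; R(4) = 13/3; R(7) = 295/12.
So the maximum is R(7) = 295/12.

7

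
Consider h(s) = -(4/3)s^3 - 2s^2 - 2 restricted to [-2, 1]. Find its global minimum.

h'(s) = -4s^2 - 4s, which vanishes at s = -1 and s = 0.
Evaluating at the critical points and endpoints: h(-2) = 2/3, h(-1) = -8/3, h(0) = -2, h(1) = -16/3.
So the minimum is h(1) = -16/3.

-16/3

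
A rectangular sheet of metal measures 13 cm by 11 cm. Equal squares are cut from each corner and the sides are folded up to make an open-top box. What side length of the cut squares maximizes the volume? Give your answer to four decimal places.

With cut size x, the volume is V(x) = x(13 − 2x)(11 − 2x) for 0 < x < 5.5.
V'(x) = 12x^2 − 96x + 143. Setting V'(x) = 0 gives x ≈ 1.9793 (the root in (0, 5.5)).
V''(x) = 24x − 96 is negative there, so this is the maximum; V ≈ 126.0104.

1.9793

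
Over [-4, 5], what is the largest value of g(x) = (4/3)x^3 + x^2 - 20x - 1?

Differentiating, g'(x) = 4x^2 + 2x - 20; which vanishes at x = -5/2 and x = 2.
Evaluating at the critical points and endpoints: g(-4) = 29/3; g(-5/2) = 413/12; g(2) = -79/3; g(5) = 272/3.
Hence the absolute maximum is 272/3 at x = 5.

272/3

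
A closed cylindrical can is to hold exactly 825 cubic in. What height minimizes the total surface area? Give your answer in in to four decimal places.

10.1653

With radius r and height h, πr²h = 825 so h = 825/(πr²), and S(r) = 2πr² + 2πrh = 2πr² + 2·825/r.
S'(r) = 4πr − 2·825/r² = 0 ⇒ r³ = 825/(2π), so r ≈ 5.0827 and h = 2r ≈ 10.1653.
S''(r) = 4π + 4·825/r³ > 0, so this is the minimum; S ≈ 486.9494.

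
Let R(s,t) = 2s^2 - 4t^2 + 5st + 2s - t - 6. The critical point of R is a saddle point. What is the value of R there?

-346/57

∂R/∂s = 4s + 5t + 2 = 0 and ∂R/∂t = 5s - 8t - 1 = 0, so (s, t) = (-11/57, -14/57).
The Hessian has R_{ss} = 4, R_{tt} = -8, R_{st} = 5, giving D = -57 < 0, so the point is a saddle point.
R(-11/57, -14/57) = -346/57.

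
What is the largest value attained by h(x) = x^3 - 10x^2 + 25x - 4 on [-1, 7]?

24

Differentiating, h'(x) = 3x^2 - 20x + 25; which vanishes at x = 5/3 and x = 5.
Evaluating at the critical points and endpoints: h(-1) = -40; h(5/3) = 392/27; h(5) = -4; h(7) = 24.
Hence the absolute maximum is 24 at x = 7.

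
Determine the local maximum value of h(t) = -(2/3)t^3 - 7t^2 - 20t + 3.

61/3

Critical points: h'(t) = -2t^2 - 14t - 20 vanishes at t = -5, -2.
Since h''(t) = -4t - 14, we get h''(-5) = 6 > 0 ⇒ local minimum; h''(-2) = -6 < 0 ⇒ local maximum.
Thus h has its local maximum at t = -2, with value 61/3.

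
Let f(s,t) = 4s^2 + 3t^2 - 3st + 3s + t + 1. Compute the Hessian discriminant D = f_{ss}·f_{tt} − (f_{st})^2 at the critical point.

39

∂f/∂s = 8s - 3t + 3 = 0 and ∂f/∂t = -3s + 6t + 1 = 0, so (s, t) = (-7/13, -17/39).
The Hessian has f_{ss} = 8, f_{tt} = 6, f_{st} = -3, giving D = 39 > 0 with f_{ss} > 0, so the point is a local minimum.
D = (8)·(6) − (-3)^2 = 39.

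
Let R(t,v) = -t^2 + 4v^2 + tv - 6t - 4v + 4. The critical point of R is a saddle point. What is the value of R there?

∂R/∂t = -2t + v - 6 = 0 and ∂R/∂v = t + 8v - 4 = 0, so (t, v) = (-44/17, 14/17).
The Hessian has R_{tt} = -2, R_{vv} = 8, R_{tv} = 1, giving D = -17 < 0, so the point is a saddle point.
R(-44/17, 14/17) = 172/17.

172/17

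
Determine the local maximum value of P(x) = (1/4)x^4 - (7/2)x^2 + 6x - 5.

P'(x) = x^3 - 7x + 6. Setting P'(x) = 0 gives x ∈ {-3, 1, 2}.
Second-derivative test with P''(x) = 3x^2 - 7: P''(-3) = 20 > 0 ⇒ local minimum; P''(1) = -4 < 0 ⇒ local maximum; P''(2) = 5 > 0 ⇒ local minimum.
The local maximum is P(1) = -9/4.

-9/4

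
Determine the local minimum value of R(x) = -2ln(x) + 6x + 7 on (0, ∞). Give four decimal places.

11.1972

R'(x) = -2/x + 6 = 0 gives x = 1/3.
R''(x) = 2/x², which is positive for x > 0, so this is a local minimum.
R(1/3) = -2·ln(1/3) + 2 + 7 ≈ 11.1972.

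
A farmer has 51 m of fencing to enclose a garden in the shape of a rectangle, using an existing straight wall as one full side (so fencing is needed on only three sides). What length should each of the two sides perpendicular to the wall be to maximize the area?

51/4

Let the sides perpendicular to the wall have length x and the parallel side y, so 2x + y = 51 and the area is A = xy = x(51 − 2x).
A'(x) = 51 − 4x = 0 gives x = 51/4, and A''(x) = −4 < 0 confirms a maximum.
Then y = 51 − 2·51/4 = 51/2 and A = 2601/8.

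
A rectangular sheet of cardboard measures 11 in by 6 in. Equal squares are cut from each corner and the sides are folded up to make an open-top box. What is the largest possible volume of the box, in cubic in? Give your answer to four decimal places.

With cut size x, the volume is V(x) = x(11 − 2x)(6 − 2x) for 0 < x < 3.
V'(x) = 12x^2 − 68x + 66. Setting V'(x) = 0 gives x ≈ 1.2434 (the root in (0, 3)).
V''(x) = 24x − 68 is negative there, so this is the maximum; V ≈ 37.1883.

37.1883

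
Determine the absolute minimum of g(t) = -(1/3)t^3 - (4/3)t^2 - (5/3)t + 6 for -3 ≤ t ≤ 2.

-16/3

g'(t) = -t^2 - (8/3)t - 5/3, which vanishes at t = -5/3 and t = -1.
Compare values at every candidate in [-3, 2]: g(-3) = 8; g(-5/3) = 536/81; g(-1) = 20/3; g(2) = -16/3.
The minimum over the interval is -16/3, attained at t = 2.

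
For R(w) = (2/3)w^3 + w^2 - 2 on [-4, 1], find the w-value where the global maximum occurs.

R'(w) = 2w^2 + 2w, which vanishes at w = -1 and w = 0.
Candidates: R(-4) = -86/3; R(-1) = -5/3; R(0) = -2; R(1) = -1/3.
So the maximum is R(1) = -1/3.

1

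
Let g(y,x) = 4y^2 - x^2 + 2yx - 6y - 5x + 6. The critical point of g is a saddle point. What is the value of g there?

∂g/∂y = 8y + 2x - 6 = 0 and ∂g/∂x = 2y - 2x - 5 = 0, so (y, x) = (11/10, -7/5).
The Hessian has g_{yy} = 8, g_{xx} = -2, g_{yx} = 2, giving D = -20 < 0, so the point is a saddle point.
g(11/10, -7/5) = 31/5.

31/5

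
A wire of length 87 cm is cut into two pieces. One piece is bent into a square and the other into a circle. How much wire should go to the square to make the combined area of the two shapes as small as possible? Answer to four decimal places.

Let x be the length used for the square. Square side x/4; circle radius (87−x)/(2π).
A(x) = (x/4)² + π·((87−x)/(2π))² = x²/16 + (87−x)²/(4π) for 0 ≤ x ≤ 87. A'(x) = x/8 − (87−x)/(2π) = 0 gives x = 4·87/(π+4) ≈ 48.7286.
A'' = 1/8 + 1/(2π) > 0, so this gives the minimum combined area; x ≈ 48.7286 cm to the square.

48.7286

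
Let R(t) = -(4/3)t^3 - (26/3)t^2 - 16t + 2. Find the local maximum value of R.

Critical points: R'(t) = -4t^2 - (52/3)t - 16 vanishes at t = -3, -4/3.
Second-derivative test with R''(t) = -8t - 52/3: R''(-3) = 20/3 > 0 ⇒ local minimum; R''(-4/3) = -20/3 < 0 ⇒ local maximum.
Thus R has its local maximum at t = -4/3, with value 898/81.

898/81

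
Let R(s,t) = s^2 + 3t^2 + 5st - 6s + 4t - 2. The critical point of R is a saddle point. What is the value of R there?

∂R/∂s = 2s + 5t - 6 = 0 and ∂R/∂t = 5s + 6t + 4 = 0, so (s, t) = (-56/13, 38/13).
The Hessian has R_{ss} = 2, R_{tt} = 6, R_{st} = 5, giving D = -13 < 0, so the point is a saddle point.
R(-56/13, 38/13) = 218/13.

218/13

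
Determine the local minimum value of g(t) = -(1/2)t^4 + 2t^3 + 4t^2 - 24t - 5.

g'(t) = -2t^3 + 6t^2 + 8t - 24 = 0 at t = -2, 2, 3.
g''(t) = -6t^2 + 12t + 8. g''(-2) = -40 < 0 ⇒ local maximum; g''(2) = 8 > 0 ⇒ local minimum; g''(3) = -10 < 0 ⇒ local maximum.
Thus g has its local minimum at t = 2, with value -29.

-29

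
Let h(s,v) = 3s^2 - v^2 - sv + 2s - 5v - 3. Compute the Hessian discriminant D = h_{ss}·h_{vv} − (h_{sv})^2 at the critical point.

∂h/∂s = 6s - v + 2 = 0 and ∂h/∂v = -s - 2v - 5 = 0, so (s, v) = (-9/13, -28/13).
The Hessian has h_{ss} = 6, h_{vv} = -2, h_{sv} = -1, giving D = -13 < 0, so the point is a saddle point.
D = (6)·(-2) − (-1)^2 = -13.

-13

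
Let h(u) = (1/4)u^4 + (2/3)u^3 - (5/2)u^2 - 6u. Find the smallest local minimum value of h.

-38/3

h'(u) = u^3 + 2u^2 - 5u - 6. Setting h'(u) = 0 gives u ∈ {-3, -1, 2}.
h''(u) = 3u^2 + 4u - 5. h''(-3) = 10 > 0 ⇒ local minimum; h''(-1) = -6 < 0 ⇒ local maximum; h''(2) = 15 > 0 ⇒ local minimum.
Thus h has its smallest local minimum at u = 2, with value -38/3.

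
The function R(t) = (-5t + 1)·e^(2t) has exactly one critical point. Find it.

-3/10

R'(t) = (-5)·e^(2t) + (-5t + 1)·2·e^(2t) = (-10t - 3)·e^(2t). Since e^(2t) > 0, the only critical point is t = -3/10.
R''(-3/10) has the same sign as -10 < 0, so this is a local maximum.
R(-3/10) = (5/2)·e^(-3/5) ≈ 1.3720.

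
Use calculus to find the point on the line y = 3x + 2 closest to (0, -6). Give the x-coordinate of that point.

-12/5

Minimize D(x)^2 = (x + 0)^2 + (3x + 8)^2.
d/dx[D^2] = 2(x + 0) + 2·3·(3x + 8) = 0 ⇒ x = -12/5.
Then y = -26/5 and the distance is √(32/5) ≈ 2.5298.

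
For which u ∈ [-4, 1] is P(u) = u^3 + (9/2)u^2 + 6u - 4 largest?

1

Differentiating, P'(u) = 3u^2 + 9u + 6; which vanishes at u = -2 and u = -1.
Candidates: P(-4) = -20,  P(-2) = -6,  P(-1) = -13/2,  P(1) = 15/2.
Hence the absolute maximum is 15/2 at u = 1.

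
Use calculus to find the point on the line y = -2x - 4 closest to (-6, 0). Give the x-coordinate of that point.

-14/5

Minimize D(x)^2 = (x + 6)^2 + (-2x - 4)^2.
d/dx[D^2] = 2(x + 6) + 2·(-2)·(-2x - 4) = 0 ⇒ x = -14/5.
Then y = 8/5 and the distance is √(64/5) ≈ 3.5777.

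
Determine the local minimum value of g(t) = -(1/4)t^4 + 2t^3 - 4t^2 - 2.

-6

g'(t) = -t^3 + 6t^2 - 8t = 0 at t = 0, 2, 4.
Second-derivative test with g''(t) = -3t^2 + 12t - 8: g''(0) = -8 < 0 ⇒ local maximum; g''(2) = 4 > 0 ⇒ local minimum; g''(4) = -8 < 0 ⇒ local maximum.
The local minimum is g(2) = -6.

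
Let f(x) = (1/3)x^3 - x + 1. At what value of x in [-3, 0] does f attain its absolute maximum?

f'(x) = x^2 - 1, whose only zero in [-3, 0] is x = -1.
Compare values at every candidate in [-3, 0]: f(-3) = -5; f(-1) = 5/3; f(0) = 1.
The maximum over the interval is 5/3, attained at x = -1.

-1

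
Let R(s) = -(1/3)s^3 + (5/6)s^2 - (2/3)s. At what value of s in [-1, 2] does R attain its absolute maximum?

-1

Differentiating, R'(s) = -s^2 + (5/3)s - 2/3; which vanishes at s = 2/3 and s = 1.
Candidates: R(-1) = 11/6,  R(2/3) = -14/81,  R(1) = -1/6,  R(2) = -2/3.
The maximum over the interval is 11/6, attained at s = -1.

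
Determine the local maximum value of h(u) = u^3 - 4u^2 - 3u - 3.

-67/27

h'(u) = 3u^2 - 8u - 3 = 0 at u = -1/3, 3.
h''(u) = 6u - 8. h''(-1/3) = -10 < 0 ⇒ local maximum; h''(3) = 10 > 0 ⇒ local minimum.
The local maximum is h(-1/3) = -67/27.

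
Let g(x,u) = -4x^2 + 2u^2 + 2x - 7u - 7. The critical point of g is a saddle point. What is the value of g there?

-103/8

∂g/∂x = -8x + 2 = 0 and ∂g/∂u = 4u - 7 = 0, so (x, u) = (1/4, 7/4).
The Hessian has g_{xx} = -8, g_{uu} = 4, g_{xu} = 0, giving D = -32 < 0, so the point is a saddle point.
g(1/4, 7/4) = -103/8.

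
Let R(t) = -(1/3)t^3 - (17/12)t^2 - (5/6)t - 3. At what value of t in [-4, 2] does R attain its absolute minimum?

The derivative is -t^2 - (17/6)t - 5/6, which vanishes at t = -5/2 and t = -1/3.
Evaluating at the critical points and endpoints: R(-4) = -1, R(-5/2) = -73/16, R(-1/3) = -929/324, R(2) = -13.
So the minimum is R(2) = -13.

2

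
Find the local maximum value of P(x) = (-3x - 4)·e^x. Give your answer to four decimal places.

By the product rule, P'(x) = (-3x - 7)·e^x. Since e^x > 0, the only critical point is x = -7/3.
P''(-7/3) has the same sign as -3 < 0, so this is a local maximum.
P(-7/3) = (3)·e^(-7/3) ≈ 0.2909.

0.2909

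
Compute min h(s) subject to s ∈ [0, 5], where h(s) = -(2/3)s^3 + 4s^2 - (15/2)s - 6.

h'(s) = -2s^2 + 8s - 15/2, which vanishes at s = 3/2 and s = 5/2.
Candidates: h(0) = -6; h(3/2) = -21/2; h(5/2) = -61/6; h(5) = -161/6.
Hence the absolute minimum is -161/6 at s = 5.

-161/6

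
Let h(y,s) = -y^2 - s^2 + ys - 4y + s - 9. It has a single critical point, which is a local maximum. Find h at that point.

∂h/∂y = -2y + s - 4 = 0 and ∂h/∂s = y - 2s + 1 = 0, so (y, s) = (-7/3, -2/3).
The Hessian has h_{yy} = -2, h_{ss} = -2, h_{ys} = 1, giving D = 3 > 0 with h_{yy} < 0, so the point is a local maximum.
h(-7/3, -2/3) = -14/3.

-14/3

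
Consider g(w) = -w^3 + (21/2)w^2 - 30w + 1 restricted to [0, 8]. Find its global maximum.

1

g'(w) = -3w^2 + 21w - 30, which vanishes at w = 2 and w = 5.
Compare values at every candidate in [0, 8]: g(0) = 1, g(2) = -25, g(5) = -23/2, g(8) = -79.
So the maximum is g(0) = 1.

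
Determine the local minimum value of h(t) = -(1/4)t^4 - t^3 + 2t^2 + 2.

2

h'(t) = -t^3 - 3t^2 + 4t. Setting h'(t) = 0 gives t ∈ {-4, 0, 1}.
Since h''(t) = -3t^2 - 6t + 4, we get h''(-4) = -20 < 0 ⇒ local maximum; h''(0) = 4 > 0 ⇒ local minimum; h''(1) = -5 < 0 ⇒ local maximum.
The local minimum is h(0) = 2.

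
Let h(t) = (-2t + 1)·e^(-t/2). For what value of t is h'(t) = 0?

Differentiating with the product rule gives h'(t) = (t - 5/2)·e^(-t/2). Since e^(-t/2) > 0, the only critical point is t = 5/2.
h''(5/2) has the same sign as 1 > 0, so this is a local minimum.
h(5/2) = (-4)·e^(-5/4) ≈ -1.1460.

5/2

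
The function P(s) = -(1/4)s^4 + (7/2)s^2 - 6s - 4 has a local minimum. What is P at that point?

Critical points: P'(s) = -s^3 + 7s - 6 vanishes at s = -3, 1, 2.
Since P''(s) = -3s^2 + 7, we get P''(-3) = -20 < 0 ⇒ local maximum; P''(1) = 4 > 0 ⇒ local minimum; P''(2) = -5 < 0 ⇒ local maximum.
So the local minimum value is P(1) = -27/4.

-27/4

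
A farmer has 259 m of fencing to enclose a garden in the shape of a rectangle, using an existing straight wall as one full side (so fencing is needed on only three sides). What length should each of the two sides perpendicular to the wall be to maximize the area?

Let the sides perpendicular to the wall have length x and the parallel side y, so 2x + y = 259 and the area is A = xy = x(259 − 2x).
A'(x) = 259 − 4x = 0 gives x = 259/4, and A''(x) = −4 < 0 confirms a maximum.
Then y = 259 − 2·259/4 = 259/2 and A = 67081/8.

259/4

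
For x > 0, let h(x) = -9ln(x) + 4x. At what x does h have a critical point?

h'(x) = -9/x + 4 = 0 gives x = 9/4.
h''(x) = 9/x², which is positive for x > 0, so this is a local minimum.
h(9/4) = -9·ln(9/4) + 9 ≈ 1.7016.

9/4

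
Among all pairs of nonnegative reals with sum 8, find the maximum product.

With x + y = 8, the product is P(x) = x(8 − x).
P'(x) = 8 − 2x = 0 gives x = 4; P'' = −2 < 0, so this is the maximum.
P = 4·4 = 16.

16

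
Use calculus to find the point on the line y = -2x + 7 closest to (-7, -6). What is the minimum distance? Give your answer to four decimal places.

Minimize D(x)^2 = (x + 7)^2 + (-2x + 13)^2.
d/dx[D^2] = 2(x + 7) + 2·(-2)·(-2x + 13) = 0 ⇒ x = 19/5.
Then y = -3/5 and the distance is √(729/5) ≈ 12.0748.

12.0748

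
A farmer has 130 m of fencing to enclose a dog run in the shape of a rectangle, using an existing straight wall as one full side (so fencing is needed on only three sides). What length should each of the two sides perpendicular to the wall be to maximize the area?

65/2

Let the sides perpendicular to the wall have length x and the parallel side y, so 2x + y = 130 and the area is A = xy = x(130 − 2x).
A'(x) = 130 − 4x = 0 gives x = 65/2, and A''(x) = −4 < 0 confirms a maximum.
Then y = 130 − 2·65/2 = 65 and A = 4225/2.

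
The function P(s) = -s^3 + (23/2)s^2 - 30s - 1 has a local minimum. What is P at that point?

-1279/54

P'(s) = -3s^2 + 23s - 30. Setting P'(s) = 0 gives s ∈ {5/3, 6}.
P''(s) = -6s + 23. P''(5/3) = 13 > 0 ⇒ local minimum; P''(6) = -13 < 0 ⇒ local maximum.
So the local minimum value is P(5/3) = -1279/54.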